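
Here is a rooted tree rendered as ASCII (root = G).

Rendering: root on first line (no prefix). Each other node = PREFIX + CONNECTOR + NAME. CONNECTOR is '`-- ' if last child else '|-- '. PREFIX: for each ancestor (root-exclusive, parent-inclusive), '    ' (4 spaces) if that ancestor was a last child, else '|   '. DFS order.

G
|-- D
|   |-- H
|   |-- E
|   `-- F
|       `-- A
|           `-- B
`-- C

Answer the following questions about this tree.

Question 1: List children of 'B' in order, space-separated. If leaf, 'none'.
Answer: none

Derivation:
Node B's children (from adjacency): (leaf)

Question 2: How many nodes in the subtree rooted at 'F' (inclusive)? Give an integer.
Subtree rooted at F contains: A, B, F
Count = 3

Answer: 3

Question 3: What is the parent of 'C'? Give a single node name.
Scan adjacency: C appears as child of G

Answer: G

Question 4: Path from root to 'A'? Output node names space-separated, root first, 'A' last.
Answer: G D F A

Derivation:
Walk down from root: G -> D -> F -> A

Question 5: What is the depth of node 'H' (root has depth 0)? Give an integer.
Answer: 2

Derivation:
Path from root to H: G -> D -> H
Depth = number of edges = 2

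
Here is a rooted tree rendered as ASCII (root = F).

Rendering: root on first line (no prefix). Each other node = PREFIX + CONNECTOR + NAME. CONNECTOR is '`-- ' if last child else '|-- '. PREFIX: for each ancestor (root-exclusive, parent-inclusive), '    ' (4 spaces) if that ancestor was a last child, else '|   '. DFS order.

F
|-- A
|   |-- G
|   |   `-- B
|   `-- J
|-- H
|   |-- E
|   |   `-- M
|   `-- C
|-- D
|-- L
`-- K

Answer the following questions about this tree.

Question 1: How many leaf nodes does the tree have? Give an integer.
Leaves (nodes with no children): B, C, D, J, K, L, M

Answer: 7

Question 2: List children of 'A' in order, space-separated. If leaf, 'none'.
Node A's children (from adjacency): G, J

Answer: G J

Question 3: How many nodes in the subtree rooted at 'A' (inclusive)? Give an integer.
Answer: 4

Derivation:
Subtree rooted at A contains: A, B, G, J
Count = 4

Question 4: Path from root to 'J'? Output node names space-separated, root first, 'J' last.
Answer: F A J

Derivation:
Walk down from root: F -> A -> J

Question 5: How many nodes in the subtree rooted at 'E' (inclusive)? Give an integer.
Subtree rooted at E contains: E, M
Count = 2

Answer: 2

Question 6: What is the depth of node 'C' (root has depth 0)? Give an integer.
Path from root to C: F -> H -> C
Depth = number of edges = 2

Answer: 2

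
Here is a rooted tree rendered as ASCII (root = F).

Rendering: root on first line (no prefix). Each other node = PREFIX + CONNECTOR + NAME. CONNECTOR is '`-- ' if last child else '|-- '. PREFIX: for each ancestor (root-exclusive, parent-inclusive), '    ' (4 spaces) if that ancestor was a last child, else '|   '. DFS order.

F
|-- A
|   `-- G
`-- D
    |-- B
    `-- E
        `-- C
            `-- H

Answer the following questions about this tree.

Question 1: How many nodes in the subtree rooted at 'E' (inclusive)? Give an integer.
Answer: 3

Derivation:
Subtree rooted at E contains: C, E, H
Count = 3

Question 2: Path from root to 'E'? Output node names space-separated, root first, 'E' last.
Answer: F D E

Derivation:
Walk down from root: F -> D -> E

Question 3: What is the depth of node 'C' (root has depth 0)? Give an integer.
Path from root to C: F -> D -> E -> C
Depth = number of edges = 3

Answer: 3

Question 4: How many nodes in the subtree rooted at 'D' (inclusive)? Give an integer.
Subtree rooted at D contains: B, C, D, E, H
Count = 5

Answer: 5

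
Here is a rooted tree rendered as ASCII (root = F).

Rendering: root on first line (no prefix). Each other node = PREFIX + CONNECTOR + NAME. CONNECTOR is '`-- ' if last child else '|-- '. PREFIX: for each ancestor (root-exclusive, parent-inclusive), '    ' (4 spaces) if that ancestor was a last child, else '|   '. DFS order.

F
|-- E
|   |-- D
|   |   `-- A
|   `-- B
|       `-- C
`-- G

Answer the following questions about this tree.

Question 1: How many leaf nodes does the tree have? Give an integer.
Leaves (nodes with no children): A, C, G

Answer: 3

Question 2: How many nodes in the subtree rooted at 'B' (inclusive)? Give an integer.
Answer: 2

Derivation:
Subtree rooted at B contains: B, C
Count = 2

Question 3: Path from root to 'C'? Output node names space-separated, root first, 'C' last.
Answer: F E B C

Derivation:
Walk down from root: F -> E -> B -> C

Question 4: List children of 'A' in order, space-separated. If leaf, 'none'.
Answer: none

Derivation:
Node A's children (from adjacency): (leaf)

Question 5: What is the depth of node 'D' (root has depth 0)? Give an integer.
Answer: 2

Derivation:
Path from root to D: F -> E -> D
Depth = number of edges = 2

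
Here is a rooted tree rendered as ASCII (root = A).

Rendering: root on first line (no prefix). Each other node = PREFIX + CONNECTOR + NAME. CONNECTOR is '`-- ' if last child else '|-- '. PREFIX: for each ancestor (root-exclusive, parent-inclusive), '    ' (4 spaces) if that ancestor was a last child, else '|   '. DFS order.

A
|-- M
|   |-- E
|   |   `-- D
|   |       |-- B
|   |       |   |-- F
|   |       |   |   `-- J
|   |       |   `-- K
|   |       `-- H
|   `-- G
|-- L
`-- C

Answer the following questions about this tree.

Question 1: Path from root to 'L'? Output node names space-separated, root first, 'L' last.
Walk down from root: A -> L

Answer: A L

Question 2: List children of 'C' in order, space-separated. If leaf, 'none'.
Node C's children (from adjacency): (leaf)

Answer: none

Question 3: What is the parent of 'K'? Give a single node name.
Answer: B

Derivation:
Scan adjacency: K appears as child of B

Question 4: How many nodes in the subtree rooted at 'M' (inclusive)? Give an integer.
Answer: 9

Derivation:
Subtree rooted at M contains: B, D, E, F, G, H, J, K, M
Count = 9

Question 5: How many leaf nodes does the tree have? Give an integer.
Answer: 6

Derivation:
Leaves (nodes with no children): C, G, H, J, K, L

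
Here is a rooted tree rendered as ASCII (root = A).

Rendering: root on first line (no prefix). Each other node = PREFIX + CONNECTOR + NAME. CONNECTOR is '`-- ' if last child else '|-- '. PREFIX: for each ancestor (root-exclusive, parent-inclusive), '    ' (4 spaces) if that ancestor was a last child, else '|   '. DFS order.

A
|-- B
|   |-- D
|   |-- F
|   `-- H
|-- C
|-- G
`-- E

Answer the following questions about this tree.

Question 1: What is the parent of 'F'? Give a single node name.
Answer: B

Derivation:
Scan adjacency: F appears as child of B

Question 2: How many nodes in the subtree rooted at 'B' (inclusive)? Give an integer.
Subtree rooted at B contains: B, D, F, H
Count = 4

Answer: 4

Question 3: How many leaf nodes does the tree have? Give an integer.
Answer: 6

Derivation:
Leaves (nodes with no children): C, D, E, F, G, H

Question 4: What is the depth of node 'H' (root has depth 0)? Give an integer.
Answer: 2

Derivation:
Path from root to H: A -> B -> H
Depth = number of edges = 2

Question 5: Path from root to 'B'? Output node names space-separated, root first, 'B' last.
Answer: A B

Derivation:
Walk down from root: A -> B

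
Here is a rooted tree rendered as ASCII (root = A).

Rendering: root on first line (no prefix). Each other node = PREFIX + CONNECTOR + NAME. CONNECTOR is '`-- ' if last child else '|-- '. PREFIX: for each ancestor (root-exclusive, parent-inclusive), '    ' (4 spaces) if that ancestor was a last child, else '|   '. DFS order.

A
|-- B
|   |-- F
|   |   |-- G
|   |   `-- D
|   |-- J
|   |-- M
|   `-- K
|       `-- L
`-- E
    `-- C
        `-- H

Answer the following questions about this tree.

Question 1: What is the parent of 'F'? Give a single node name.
Answer: B

Derivation:
Scan adjacency: F appears as child of B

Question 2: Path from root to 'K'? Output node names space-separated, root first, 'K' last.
Walk down from root: A -> B -> K

Answer: A B K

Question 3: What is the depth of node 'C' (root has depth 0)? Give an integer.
Answer: 2

Derivation:
Path from root to C: A -> E -> C
Depth = number of edges = 2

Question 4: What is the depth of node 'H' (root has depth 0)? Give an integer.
Path from root to H: A -> E -> C -> H
Depth = number of edges = 3

Answer: 3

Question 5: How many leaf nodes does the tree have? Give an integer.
Answer: 6

Derivation:
Leaves (nodes with no children): D, G, H, J, L, M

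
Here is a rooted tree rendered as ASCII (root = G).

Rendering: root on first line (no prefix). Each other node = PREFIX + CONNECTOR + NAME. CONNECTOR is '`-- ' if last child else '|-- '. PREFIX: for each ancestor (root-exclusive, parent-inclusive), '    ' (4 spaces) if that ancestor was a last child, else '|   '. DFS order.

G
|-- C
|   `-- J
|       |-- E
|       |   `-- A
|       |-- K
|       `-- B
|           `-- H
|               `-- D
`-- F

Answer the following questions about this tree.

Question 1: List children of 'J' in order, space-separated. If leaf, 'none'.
Answer: E K B

Derivation:
Node J's children (from adjacency): E, K, B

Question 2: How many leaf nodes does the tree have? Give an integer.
Leaves (nodes with no children): A, D, F, K

Answer: 4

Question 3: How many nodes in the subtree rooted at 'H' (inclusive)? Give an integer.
Subtree rooted at H contains: D, H
Count = 2

Answer: 2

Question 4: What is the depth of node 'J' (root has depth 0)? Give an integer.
Answer: 2

Derivation:
Path from root to J: G -> C -> J
Depth = number of edges = 2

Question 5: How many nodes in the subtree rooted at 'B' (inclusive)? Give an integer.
Subtree rooted at B contains: B, D, H
Count = 3

Answer: 3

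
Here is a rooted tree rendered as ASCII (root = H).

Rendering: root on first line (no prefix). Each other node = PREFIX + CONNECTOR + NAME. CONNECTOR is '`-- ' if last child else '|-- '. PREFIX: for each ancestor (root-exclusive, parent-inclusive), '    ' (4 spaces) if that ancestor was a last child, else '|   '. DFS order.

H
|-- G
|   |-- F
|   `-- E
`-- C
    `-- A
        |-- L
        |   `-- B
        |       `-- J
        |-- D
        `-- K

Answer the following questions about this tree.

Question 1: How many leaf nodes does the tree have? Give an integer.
Answer: 5

Derivation:
Leaves (nodes with no children): D, E, F, J, K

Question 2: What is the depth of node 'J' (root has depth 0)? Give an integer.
Answer: 5

Derivation:
Path from root to J: H -> C -> A -> L -> B -> J
Depth = number of edges = 5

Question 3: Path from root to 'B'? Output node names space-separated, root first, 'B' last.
Walk down from root: H -> C -> A -> L -> B

Answer: H C A L B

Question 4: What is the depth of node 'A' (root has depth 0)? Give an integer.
Path from root to A: H -> C -> A
Depth = number of edges = 2

Answer: 2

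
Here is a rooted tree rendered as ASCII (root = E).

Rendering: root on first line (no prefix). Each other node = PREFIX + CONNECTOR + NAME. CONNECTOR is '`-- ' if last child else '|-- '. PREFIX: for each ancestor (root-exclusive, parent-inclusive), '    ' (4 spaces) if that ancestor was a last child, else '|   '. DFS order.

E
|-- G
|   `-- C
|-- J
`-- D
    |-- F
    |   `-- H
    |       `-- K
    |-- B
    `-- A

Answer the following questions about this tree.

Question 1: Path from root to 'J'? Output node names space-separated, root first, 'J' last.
Walk down from root: E -> J

Answer: E J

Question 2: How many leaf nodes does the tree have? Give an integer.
Leaves (nodes with no children): A, B, C, J, K

Answer: 5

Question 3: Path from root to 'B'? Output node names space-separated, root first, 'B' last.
Walk down from root: E -> D -> B

Answer: E D B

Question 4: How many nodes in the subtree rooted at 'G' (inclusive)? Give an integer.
Answer: 2

Derivation:
Subtree rooted at G contains: C, G
Count = 2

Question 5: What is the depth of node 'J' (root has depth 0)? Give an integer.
Answer: 1

Derivation:
Path from root to J: E -> J
Depth = number of edges = 1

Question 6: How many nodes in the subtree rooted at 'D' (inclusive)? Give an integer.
Subtree rooted at D contains: A, B, D, F, H, K
Count = 6

Answer: 6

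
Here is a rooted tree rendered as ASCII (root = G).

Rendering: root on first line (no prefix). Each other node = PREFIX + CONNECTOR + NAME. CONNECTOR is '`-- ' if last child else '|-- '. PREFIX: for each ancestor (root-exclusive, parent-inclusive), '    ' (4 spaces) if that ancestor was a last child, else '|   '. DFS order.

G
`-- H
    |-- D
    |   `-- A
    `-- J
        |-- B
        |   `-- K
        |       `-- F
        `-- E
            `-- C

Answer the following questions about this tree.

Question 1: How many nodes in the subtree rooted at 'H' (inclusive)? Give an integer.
Subtree rooted at H contains: A, B, C, D, E, F, H, J, K
Count = 9

Answer: 9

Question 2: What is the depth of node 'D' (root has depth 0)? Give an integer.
Path from root to D: G -> H -> D
Depth = number of edges = 2

Answer: 2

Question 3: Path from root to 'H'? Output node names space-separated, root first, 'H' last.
Walk down from root: G -> H

Answer: G H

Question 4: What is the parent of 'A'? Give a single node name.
Scan adjacency: A appears as child of D

Answer: D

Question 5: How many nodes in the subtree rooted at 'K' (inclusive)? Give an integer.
Answer: 2

Derivation:
Subtree rooted at K contains: F, K
Count = 2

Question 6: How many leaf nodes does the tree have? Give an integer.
Answer: 3

Derivation:
Leaves (nodes with no children): A, C, F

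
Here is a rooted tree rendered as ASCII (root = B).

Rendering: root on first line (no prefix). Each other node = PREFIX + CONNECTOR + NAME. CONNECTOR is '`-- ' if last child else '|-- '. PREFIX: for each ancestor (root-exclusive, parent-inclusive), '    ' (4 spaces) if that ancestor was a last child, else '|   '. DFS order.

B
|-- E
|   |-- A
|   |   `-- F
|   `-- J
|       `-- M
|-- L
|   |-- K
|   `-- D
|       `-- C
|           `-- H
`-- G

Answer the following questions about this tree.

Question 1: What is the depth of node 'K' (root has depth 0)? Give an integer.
Answer: 2

Derivation:
Path from root to K: B -> L -> K
Depth = number of edges = 2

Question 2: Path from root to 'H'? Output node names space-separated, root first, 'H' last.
Answer: B L D C H

Derivation:
Walk down from root: B -> L -> D -> C -> H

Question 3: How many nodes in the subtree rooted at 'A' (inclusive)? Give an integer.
Answer: 2

Derivation:
Subtree rooted at A contains: A, F
Count = 2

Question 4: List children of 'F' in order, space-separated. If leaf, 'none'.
Answer: none

Derivation:
Node F's children (from adjacency): (leaf)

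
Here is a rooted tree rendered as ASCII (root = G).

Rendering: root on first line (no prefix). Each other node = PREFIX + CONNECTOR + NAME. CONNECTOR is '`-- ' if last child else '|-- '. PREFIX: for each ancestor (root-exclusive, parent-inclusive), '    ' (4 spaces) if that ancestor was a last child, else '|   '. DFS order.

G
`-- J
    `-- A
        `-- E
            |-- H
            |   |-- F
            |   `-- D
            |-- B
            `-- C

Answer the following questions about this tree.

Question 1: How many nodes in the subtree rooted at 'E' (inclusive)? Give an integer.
Subtree rooted at E contains: B, C, D, E, F, H
Count = 6

Answer: 6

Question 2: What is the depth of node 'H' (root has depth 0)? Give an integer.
Answer: 4

Derivation:
Path from root to H: G -> J -> A -> E -> H
Depth = number of edges = 4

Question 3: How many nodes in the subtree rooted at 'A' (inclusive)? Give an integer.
Subtree rooted at A contains: A, B, C, D, E, F, H
Count = 7

Answer: 7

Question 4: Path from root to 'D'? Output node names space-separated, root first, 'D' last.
Walk down from root: G -> J -> A -> E -> H -> D

Answer: G J A E H D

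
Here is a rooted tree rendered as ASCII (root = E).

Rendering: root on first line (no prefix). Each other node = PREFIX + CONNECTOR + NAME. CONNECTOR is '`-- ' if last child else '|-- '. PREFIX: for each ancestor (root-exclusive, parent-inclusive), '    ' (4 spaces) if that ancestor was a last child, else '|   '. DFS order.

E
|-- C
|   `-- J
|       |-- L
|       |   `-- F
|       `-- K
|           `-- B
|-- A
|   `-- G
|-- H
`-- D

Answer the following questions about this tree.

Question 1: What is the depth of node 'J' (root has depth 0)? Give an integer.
Path from root to J: E -> C -> J
Depth = number of edges = 2

Answer: 2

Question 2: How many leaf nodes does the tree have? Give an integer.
Answer: 5

Derivation:
Leaves (nodes with no children): B, D, F, G, H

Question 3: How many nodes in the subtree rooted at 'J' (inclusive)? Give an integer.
Answer: 5

Derivation:
Subtree rooted at J contains: B, F, J, K, L
Count = 5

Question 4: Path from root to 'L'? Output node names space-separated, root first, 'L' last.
Walk down from root: E -> C -> J -> L

Answer: E C J L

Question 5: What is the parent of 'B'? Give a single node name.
Scan adjacency: B appears as child of K

Answer: K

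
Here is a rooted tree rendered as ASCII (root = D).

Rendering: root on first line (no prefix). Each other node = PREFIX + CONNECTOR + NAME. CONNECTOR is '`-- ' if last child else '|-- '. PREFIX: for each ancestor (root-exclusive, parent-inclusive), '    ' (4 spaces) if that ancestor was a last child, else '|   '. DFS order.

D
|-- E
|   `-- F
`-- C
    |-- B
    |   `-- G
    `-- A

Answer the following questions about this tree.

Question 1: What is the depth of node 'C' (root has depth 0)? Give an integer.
Answer: 1

Derivation:
Path from root to C: D -> C
Depth = number of edges = 1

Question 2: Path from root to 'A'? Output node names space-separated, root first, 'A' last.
Walk down from root: D -> C -> A

Answer: D C A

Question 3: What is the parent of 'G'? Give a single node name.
Scan adjacency: G appears as child of B

Answer: B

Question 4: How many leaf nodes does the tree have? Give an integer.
Answer: 3

Derivation:
Leaves (nodes with no children): A, F, G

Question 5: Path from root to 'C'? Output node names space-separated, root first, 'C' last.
Walk down from root: D -> C

Answer: D C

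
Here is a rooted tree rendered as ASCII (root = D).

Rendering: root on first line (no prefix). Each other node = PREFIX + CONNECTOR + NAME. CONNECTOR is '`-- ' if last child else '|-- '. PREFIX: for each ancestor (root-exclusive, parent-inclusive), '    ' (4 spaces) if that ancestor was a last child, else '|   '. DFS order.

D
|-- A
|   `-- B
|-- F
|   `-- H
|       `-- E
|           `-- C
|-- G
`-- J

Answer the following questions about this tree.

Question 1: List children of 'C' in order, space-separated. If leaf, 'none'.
Node C's children (from adjacency): (leaf)

Answer: none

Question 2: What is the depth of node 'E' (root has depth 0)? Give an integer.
Path from root to E: D -> F -> H -> E
Depth = number of edges = 3

Answer: 3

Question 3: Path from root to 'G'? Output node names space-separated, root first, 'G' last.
Answer: D G

Derivation:
Walk down from root: D -> G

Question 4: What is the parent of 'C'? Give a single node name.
Scan adjacency: C appears as child of E

Answer: E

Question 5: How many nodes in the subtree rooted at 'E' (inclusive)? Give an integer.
Subtree rooted at E contains: C, E
Count = 2

Answer: 2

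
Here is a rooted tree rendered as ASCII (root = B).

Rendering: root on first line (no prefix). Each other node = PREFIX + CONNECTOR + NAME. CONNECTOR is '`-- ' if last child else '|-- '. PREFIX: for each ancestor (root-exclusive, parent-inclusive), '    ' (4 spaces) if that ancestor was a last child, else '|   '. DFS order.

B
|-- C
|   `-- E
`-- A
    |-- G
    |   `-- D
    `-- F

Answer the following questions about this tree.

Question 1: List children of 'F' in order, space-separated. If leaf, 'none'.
Answer: none

Derivation:
Node F's children (from adjacency): (leaf)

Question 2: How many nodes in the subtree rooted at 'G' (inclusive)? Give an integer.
Answer: 2

Derivation:
Subtree rooted at G contains: D, G
Count = 2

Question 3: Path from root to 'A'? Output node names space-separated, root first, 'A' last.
Answer: B A

Derivation:
Walk down from root: B -> A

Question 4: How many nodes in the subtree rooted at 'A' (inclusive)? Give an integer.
Answer: 4

Derivation:
Subtree rooted at A contains: A, D, F, G
Count = 4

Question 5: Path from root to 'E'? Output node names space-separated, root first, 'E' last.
Answer: B C E

Derivation:
Walk down from root: B -> C -> E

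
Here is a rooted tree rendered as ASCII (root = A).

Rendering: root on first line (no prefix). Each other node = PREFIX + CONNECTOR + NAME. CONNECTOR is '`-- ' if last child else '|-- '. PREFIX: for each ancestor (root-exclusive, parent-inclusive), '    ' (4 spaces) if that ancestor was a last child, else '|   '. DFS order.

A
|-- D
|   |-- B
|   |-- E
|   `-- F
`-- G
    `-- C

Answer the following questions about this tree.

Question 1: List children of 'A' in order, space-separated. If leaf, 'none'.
Answer: D G

Derivation:
Node A's children (from adjacency): D, G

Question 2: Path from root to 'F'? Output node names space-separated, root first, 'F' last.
Walk down from root: A -> D -> F

Answer: A D F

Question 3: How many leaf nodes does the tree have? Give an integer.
Answer: 4

Derivation:
Leaves (nodes with no children): B, C, E, F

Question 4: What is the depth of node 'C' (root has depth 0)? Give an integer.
Answer: 2

Derivation:
Path from root to C: A -> G -> C
Depth = number of edges = 2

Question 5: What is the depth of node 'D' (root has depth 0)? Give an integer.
Answer: 1

Derivation:
Path from root to D: A -> D
Depth = number of edges = 1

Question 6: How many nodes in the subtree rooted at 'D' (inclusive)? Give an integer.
Subtree rooted at D contains: B, D, E, F
Count = 4

Answer: 4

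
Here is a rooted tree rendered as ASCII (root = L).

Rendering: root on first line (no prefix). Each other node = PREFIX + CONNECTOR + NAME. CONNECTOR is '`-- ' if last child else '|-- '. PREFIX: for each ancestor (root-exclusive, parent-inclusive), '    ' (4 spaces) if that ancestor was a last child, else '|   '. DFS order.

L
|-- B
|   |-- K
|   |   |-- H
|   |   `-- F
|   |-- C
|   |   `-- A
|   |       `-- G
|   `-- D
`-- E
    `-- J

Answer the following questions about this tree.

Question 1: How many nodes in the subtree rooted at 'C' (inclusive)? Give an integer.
Answer: 3

Derivation:
Subtree rooted at C contains: A, C, G
Count = 3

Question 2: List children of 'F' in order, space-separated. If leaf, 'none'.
Node F's children (from adjacency): (leaf)

Answer: none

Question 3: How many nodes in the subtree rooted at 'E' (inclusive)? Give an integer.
Subtree rooted at E contains: E, J
Count = 2

Answer: 2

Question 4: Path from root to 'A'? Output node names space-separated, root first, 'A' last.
Walk down from root: L -> B -> C -> A

Answer: L B C A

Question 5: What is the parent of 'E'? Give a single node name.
Scan adjacency: E appears as child of L

Answer: L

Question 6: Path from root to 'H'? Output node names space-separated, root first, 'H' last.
Answer: L B K H

Derivation:
Walk down from root: L -> B -> K -> H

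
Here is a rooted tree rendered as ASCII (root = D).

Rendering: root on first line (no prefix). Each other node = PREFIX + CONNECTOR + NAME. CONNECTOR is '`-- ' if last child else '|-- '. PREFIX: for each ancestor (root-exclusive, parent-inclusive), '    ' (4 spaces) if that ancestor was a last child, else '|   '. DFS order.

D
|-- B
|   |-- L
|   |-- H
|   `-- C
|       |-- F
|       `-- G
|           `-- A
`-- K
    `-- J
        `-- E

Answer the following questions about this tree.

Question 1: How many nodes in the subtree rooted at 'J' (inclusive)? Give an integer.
Subtree rooted at J contains: E, J
Count = 2

Answer: 2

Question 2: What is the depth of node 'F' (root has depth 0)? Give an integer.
Answer: 3

Derivation:
Path from root to F: D -> B -> C -> F
Depth = number of edges = 3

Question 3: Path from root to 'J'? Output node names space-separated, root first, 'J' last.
Walk down from root: D -> K -> J

Answer: D K J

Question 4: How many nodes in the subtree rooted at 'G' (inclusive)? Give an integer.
Subtree rooted at G contains: A, G
Count = 2

Answer: 2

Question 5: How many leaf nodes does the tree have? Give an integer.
Answer: 5

Derivation:
Leaves (nodes with no children): A, E, F, H, L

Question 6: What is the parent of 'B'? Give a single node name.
Answer: D

Derivation:
Scan adjacency: B appears as child of D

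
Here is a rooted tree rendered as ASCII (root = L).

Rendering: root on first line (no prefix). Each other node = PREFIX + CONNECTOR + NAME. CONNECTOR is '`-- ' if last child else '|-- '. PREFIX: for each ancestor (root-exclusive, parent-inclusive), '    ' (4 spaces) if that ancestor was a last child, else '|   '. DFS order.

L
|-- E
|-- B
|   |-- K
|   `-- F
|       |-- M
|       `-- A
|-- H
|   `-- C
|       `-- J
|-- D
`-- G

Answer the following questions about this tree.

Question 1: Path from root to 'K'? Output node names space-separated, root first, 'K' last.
Answer: L B K

Derivation:
Walk down from root: L -> B -> K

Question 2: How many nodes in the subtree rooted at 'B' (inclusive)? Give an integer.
Answer: 5

Derivation:
Subtree rooted at B contains: A, B, F, K, M
Count = 5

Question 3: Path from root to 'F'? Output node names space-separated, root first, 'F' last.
Walk down from root: L -> B -> F

Answer: L B F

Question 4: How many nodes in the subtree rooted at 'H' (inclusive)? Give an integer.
Subtree rooted at H contains: C, H, J
Count = 3

Answer: 3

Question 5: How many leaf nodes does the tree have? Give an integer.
Leaves (nodes with no children): A, D, E, G, J, K, M

Answer: 7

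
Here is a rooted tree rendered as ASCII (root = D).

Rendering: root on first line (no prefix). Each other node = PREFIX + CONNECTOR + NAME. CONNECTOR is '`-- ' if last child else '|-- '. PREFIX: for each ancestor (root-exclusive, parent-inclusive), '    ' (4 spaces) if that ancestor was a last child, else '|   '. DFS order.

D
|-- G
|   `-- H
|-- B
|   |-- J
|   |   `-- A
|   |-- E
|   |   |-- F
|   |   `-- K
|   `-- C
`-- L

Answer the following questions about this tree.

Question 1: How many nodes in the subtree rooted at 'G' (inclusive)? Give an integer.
Subtree rooted at G contains: G, H
Count = 2

Answer: 2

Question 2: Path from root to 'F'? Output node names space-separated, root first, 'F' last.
Answer: D B E F

Derivation:
Walk down from root: D -> B -> E -> F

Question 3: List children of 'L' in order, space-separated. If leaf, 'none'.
Answer: none

Derivation:
Node L's children (from adjacency): (leaf)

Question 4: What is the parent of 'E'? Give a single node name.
Answer: B

Derivation:
Scan adjacency: E appears as child of B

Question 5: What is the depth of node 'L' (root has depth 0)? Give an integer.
Path from root to L: D -> L
Depth = number of edges = 1

Answer: 1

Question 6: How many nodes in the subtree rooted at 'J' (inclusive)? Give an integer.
Subtree rooted at J contains: A, J
Count = 2

Answer: 2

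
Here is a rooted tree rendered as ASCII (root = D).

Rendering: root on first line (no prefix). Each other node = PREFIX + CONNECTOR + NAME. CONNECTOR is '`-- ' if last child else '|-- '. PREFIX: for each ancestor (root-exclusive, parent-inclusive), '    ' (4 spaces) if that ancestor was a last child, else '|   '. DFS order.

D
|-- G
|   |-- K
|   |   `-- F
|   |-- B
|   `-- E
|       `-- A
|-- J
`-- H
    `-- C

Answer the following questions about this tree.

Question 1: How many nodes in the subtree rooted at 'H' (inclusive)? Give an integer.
Answer: 2

Derivation:
Subtree rooted at H contains: C, H
Count = 2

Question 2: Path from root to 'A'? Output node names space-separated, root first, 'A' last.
Answer: D G E A

Derivation:
Walk down from root: D -> G -> E -> A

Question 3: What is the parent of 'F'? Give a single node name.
Answer: K

Derivation:
Scan adjacency: F appears as child of K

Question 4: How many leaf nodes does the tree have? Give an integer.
Answer: 5

Derivation:
Leaves (nodes with no children): A, B, C, F, J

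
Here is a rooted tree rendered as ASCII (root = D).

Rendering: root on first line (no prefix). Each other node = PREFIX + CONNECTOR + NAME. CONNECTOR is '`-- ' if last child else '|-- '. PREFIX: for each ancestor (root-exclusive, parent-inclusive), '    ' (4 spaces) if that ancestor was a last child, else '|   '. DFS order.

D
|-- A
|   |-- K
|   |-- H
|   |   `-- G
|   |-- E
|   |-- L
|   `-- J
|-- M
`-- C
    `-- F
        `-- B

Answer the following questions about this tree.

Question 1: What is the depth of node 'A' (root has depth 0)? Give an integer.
Path from root to A: D -> A
Depth = number of edges = 1

Answer: 1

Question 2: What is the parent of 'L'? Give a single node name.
Answer: A

Derivation:
Scan adjacency: L appears as child of A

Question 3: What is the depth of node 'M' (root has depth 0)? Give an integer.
Answer: 1

Derivation:
Path from root to M: D -> M
Depth = number of edges = 1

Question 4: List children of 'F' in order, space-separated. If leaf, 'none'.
Answer: B

Derivation:
Node F's children (from adjacency): B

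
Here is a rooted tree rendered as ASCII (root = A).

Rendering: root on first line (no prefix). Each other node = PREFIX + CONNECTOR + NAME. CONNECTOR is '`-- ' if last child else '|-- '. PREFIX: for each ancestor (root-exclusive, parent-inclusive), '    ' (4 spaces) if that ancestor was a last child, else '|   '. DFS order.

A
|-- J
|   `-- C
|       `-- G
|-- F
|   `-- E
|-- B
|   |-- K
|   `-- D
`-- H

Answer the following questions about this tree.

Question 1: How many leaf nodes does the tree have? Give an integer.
Leaves (nodes with no children): D, E, G, H, K

Answer: 5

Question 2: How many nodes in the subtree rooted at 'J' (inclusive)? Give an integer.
Answer: 3

Derivation:
Subtree rooted at J contains: C, G, J
Count = 3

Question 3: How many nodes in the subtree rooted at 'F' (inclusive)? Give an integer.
Answer: 2

Derivation:
Subtree rooted at F contains: E, F
Count = 2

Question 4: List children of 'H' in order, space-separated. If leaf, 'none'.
Answer: none

Derivation:
Node H's children (from adjacency): (leaf)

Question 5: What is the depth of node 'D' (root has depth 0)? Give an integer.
Path from root to D: A -> B -> D
Depth = number of edges = 2

Answer: 2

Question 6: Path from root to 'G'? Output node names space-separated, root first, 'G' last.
Walk down from root: A -> J -> C -> G

Answer: A J C G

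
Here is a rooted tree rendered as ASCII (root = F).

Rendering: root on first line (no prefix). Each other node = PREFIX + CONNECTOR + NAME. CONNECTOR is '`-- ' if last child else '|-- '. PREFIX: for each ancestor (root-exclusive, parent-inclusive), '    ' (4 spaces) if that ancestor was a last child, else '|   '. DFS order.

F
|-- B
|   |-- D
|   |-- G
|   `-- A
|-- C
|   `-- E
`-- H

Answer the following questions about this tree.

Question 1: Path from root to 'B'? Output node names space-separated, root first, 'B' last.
Answer: F B

Derivation:
Walk down from root: F -> B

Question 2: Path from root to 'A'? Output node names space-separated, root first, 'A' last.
Walk down from root: F -> B -> A

Answer: F B A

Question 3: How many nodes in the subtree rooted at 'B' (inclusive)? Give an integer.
Answer: 4

Derivation:
Subtree rooted at B contains: A, B, D, G
Count = 4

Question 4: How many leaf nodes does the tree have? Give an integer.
Leaves (nodes with no children): A, D, E, G, H

Answer: 5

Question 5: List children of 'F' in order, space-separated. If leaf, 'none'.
Node F's children (from adjacency): B, C, H

Answer: B C H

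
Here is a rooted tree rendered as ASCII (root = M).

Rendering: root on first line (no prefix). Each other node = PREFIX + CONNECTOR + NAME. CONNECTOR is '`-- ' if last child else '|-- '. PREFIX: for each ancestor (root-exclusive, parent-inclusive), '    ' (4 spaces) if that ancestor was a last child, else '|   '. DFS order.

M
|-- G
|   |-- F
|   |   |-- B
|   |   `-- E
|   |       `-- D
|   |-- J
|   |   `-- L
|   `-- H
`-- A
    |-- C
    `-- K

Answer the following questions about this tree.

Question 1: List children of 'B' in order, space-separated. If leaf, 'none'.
Node B's children (from adjacency): (leaf)

Answer: none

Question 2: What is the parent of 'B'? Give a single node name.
Answer: F

Derivation:
Scan adjacency: B appears as child of F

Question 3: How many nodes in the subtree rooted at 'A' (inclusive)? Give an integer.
Subtree rooted at A contains: A, C, K
Count = 3

Answer: 3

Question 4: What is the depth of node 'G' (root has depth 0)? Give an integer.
Answer: 1

Derivation:
Path from root to G: M -> G
Depth = number of edges = 1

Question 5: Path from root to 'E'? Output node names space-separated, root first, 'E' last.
Walk down from root: M -> G -> F -> E

Answer: M G F E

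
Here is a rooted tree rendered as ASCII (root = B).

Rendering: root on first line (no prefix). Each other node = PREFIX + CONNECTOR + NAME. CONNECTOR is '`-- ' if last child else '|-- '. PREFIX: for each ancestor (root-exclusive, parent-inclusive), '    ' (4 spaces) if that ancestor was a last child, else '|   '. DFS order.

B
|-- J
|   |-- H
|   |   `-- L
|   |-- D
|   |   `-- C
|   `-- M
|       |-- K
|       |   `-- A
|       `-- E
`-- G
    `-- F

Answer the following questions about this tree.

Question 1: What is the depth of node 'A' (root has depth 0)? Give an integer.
Path from root to A: B -> J -> M -> K -> A
Depth = number of edges = 4

Answer: 4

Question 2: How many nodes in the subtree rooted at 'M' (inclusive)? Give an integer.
Subtree rooted at M contains: A, E, K, M
Count = 4

Answer: 4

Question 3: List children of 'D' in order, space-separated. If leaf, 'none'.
Node D's children (from adjacency): C

Answer: C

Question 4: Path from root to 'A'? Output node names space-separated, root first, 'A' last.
Walk down from root: B -> J -> M -> K -> A

Answer: B J M K A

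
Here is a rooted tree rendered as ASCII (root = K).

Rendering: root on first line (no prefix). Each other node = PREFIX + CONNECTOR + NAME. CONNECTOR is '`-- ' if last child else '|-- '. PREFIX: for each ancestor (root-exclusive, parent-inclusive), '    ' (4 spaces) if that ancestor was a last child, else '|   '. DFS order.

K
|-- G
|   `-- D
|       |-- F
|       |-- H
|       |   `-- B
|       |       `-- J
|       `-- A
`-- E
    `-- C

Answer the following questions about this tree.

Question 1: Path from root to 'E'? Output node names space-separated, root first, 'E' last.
Answer: K E

Derivation:
Walk down from root: K -> E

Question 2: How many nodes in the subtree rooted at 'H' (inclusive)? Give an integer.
Subtree rooted at H contains: B, H, J
Count = 3

Answer: 3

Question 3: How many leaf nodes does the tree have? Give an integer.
Answer: 4

Derivation:
Leaves (nodes with no children): A, C, F, J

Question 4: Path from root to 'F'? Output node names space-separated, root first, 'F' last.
Walk down from root: K -> G -> D -> F

Answer: K G D F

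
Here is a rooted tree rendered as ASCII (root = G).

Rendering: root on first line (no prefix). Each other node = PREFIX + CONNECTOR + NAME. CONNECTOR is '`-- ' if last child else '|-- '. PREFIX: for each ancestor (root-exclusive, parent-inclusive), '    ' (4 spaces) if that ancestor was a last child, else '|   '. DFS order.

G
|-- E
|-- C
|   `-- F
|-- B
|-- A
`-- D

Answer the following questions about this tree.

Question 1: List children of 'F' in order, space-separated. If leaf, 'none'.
Node F's children (from adjacency): (leaf)

Answer: none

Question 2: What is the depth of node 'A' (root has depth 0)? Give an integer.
Path from root to A: G -> A
Depth = number of edges = 1

Answer: 1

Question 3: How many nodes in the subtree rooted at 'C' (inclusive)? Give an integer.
Subtree rooted at C contains: C, F
Count = 2

Answer: 2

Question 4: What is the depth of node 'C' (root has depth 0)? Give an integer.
Answer: 1

Derivation:
Path from root to C: G -> C
Depth = number of edges = 1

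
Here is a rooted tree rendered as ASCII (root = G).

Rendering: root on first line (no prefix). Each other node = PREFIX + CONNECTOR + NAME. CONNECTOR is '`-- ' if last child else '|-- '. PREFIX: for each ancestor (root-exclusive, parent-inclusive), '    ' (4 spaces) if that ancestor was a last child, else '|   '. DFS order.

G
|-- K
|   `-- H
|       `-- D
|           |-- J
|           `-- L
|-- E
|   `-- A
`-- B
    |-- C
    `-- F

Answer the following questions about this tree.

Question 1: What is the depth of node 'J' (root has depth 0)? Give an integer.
Path from root to J: G -> K -> H -> D -> J
Depth = number of edges = 4

Answer: 4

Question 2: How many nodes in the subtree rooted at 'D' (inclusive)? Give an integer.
Subtree rooted at D contains: D, J, L
Count = 3

Answer: 3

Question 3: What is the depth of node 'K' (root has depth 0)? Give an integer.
Path from root to K: G -> K
Depth = number of edges = 1

Answer: 1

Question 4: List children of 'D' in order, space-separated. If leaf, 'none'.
Node D's children (from adjacency): J, L

Answer: J L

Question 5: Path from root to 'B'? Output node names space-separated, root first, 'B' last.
Walk down from root: G -> B

Answer: G B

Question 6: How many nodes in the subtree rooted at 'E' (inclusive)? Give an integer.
Answer: 2

Derivation:
Subtree rooted at E contains: A, E
Count = 2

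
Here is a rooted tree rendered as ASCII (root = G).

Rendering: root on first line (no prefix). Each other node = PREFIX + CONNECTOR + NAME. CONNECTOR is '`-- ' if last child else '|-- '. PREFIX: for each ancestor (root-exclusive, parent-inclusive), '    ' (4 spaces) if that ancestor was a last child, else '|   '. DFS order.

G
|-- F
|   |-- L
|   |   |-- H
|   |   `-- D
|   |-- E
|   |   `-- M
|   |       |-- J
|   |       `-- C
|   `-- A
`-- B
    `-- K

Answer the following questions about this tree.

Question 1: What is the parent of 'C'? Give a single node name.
Answer: M

Derivation:
Scan adjacency: C appears as child of M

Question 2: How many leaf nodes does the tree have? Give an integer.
Leaves (nodes with no children): A, C, D, H, J, K

Answer: 6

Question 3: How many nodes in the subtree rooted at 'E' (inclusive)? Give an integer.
Subtree rooted at E contains: C, E, J, M
Count = 4

Answer: 4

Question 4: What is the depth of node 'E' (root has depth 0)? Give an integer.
Answer: 2

Derivation:
Path from root to E: G -> F -> E
Depth = number of edges = 2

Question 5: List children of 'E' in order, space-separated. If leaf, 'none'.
Answer: M

Derivation:
Node E's children (from adjacency): M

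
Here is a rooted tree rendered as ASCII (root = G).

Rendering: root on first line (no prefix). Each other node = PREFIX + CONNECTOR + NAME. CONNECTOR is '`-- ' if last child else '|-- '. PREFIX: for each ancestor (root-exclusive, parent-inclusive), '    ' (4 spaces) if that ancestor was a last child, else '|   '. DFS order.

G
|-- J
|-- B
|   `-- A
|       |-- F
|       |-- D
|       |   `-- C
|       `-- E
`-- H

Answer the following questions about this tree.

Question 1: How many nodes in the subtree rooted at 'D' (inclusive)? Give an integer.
Subtree rooted at D contains: C, D
Count = 2

Answer: 2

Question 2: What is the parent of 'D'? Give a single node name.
Scan adjacency: D appears as child of A

Answer: A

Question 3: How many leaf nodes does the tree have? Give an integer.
Answer: 5

Derivation:
Leaves (nodes with no children): C, E, F, H, J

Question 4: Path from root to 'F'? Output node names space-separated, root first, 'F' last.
Answer: G B A F

Derivation:
Walk down from root: G -> B -> A -> F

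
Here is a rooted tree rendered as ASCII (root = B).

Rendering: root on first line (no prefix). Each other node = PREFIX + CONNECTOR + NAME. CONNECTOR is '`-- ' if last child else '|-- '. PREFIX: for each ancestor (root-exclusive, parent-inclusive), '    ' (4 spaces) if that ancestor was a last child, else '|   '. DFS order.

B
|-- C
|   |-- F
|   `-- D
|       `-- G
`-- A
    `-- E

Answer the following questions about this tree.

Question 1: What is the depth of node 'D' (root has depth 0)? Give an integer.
Answer: 2

Derivation:
Path from root to D: B -> C -> D
Depth = number of edges = 2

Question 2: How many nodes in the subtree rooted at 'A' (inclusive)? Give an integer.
Answer: 2

Derivation:
Subtree rooted at A contains: A, E
Count = 2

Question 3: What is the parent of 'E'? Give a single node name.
Scan adjacency: E appears as child of A

Answer: A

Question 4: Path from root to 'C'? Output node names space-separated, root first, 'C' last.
Answer: B C

Derivation:
Walk down from root: B -> C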